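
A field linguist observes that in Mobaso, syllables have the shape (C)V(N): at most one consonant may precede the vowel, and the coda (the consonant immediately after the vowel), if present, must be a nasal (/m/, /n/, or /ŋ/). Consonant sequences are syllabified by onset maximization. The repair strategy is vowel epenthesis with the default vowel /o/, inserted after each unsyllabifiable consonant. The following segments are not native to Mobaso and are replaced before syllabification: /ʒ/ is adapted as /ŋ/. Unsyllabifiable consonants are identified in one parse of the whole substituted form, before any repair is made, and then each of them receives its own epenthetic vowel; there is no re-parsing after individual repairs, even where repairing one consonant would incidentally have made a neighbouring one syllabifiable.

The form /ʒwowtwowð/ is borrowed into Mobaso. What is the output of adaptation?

ŋowowotowowoðo

Substitution: /ʒ/ → /ŋ/, giving /ŋwowtwowð/.
The consonants /ŋ/, /w/, /t/, /w/, /ð/ cannot be parsed into a legal (C)V(N) syllable (only a nasal (/m/, /n/, or /ŋ/) is licensed in coda position; onsets are limited to one consonant).
Inserting the epenthetic vowel yields /ŋ/ → /ŋo/, /w/ → /wo/, /t/ → /to/, /w/ → /wo/, /ð/ → /ðo/.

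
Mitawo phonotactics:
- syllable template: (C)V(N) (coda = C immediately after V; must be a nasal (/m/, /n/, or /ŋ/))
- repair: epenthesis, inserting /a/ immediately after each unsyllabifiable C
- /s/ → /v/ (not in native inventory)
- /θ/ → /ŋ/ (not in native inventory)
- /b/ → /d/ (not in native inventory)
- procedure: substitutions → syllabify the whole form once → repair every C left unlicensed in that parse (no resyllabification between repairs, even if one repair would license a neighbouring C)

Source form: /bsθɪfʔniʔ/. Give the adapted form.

Substitution: /b/ → /d/, /s/ → /v/, /θ/ → /ŋ/, giving /dvŋɪfʔniʔ/.
Syllabifying with onset maximization leaves /d/, /v/, /f/, /ʔ/, /ʔ/ stranded (only a nasal (/m/, /n/, or /ŋ/) is licensed in coda position; onsets are limited to one consonant).
Epenthesis after each stranded consonant: /d/ → /da/, /v/ → /va/, /f/ → /fa/, /ʔ/ → /ʔa/, /ʔ/ → /ʔa/.

davaŋɪfaʔaniʔa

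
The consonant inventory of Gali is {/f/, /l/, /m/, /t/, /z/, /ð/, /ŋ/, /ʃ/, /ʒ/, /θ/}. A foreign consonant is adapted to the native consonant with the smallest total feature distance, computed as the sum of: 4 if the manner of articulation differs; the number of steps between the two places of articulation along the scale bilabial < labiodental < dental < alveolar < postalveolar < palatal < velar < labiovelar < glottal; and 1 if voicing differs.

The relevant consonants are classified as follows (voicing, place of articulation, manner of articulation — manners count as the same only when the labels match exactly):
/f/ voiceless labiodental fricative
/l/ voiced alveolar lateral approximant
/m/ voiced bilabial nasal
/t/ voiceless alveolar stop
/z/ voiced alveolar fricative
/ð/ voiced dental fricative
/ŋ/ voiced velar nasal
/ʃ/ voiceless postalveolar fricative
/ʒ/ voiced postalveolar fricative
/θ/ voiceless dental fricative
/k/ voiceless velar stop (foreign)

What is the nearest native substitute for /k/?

t

/t/ is closest: same manner (stop), place distance 3 (velar→alveolar), same voicing; total 3. Next closest is /ŋ/ at distance 5.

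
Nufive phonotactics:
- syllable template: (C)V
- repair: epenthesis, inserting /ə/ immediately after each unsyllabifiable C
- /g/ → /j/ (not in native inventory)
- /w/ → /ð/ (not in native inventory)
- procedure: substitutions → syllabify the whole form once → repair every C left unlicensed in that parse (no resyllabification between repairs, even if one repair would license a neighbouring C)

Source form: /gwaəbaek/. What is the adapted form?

jəðaəbaekə

Substitution: /g/ → /j/, /w/ → /ð/, giving /jðaəbaek/.
The consonants /j/, /k/ cannot be parsed into a legal (C)V syllable (no codas are permitted; onsets are limited to one consonant).
Each unlicensed consonant becomes the onset of a new syllable: /j/ → /jə/, /k/ → /kə/.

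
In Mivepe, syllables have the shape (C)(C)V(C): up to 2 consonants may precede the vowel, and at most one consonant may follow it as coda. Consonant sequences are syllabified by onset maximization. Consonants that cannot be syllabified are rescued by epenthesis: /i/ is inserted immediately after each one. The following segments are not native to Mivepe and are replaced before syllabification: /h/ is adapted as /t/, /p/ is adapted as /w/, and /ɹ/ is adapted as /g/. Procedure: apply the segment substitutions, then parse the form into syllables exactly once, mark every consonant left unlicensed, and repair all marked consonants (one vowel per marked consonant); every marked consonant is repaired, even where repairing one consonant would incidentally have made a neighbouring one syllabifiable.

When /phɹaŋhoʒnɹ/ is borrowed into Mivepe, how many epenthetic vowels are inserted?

After substitution the input is /wtgaŋtoʒng/.
The unsyllabifiable consonants are /w/, /n/, /g/; each receives one epenthetic vowel.

3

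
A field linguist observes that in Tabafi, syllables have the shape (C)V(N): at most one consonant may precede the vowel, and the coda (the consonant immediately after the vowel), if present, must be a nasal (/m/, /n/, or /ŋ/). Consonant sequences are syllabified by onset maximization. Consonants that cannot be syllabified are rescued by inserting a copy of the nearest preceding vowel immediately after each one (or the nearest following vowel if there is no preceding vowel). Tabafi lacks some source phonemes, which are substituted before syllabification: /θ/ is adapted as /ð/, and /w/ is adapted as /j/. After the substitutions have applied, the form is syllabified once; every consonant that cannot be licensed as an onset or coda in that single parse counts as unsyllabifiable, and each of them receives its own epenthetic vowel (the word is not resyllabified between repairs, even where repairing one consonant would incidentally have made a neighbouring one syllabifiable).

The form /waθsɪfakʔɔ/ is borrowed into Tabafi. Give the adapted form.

Substitution: /w/ → /j/, /θ/ → /ð/, giving /jaðsɪfakʔɔ/.
Under (C)V(N), the unsyllabifiable consonants are /ð/, /k/ (only a nasal (/m/, /n/, or /ŋ/) is licensed in coda position; onsets are limited to one consonant).
Epenthesis after each stranded consonant: /ð/ → /ða/, /k/ → /ka/.

jaðasɪfakaʔɔ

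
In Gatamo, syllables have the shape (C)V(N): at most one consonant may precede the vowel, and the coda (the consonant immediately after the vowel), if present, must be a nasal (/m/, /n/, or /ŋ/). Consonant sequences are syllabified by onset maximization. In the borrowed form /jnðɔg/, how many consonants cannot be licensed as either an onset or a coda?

The consonants /j/, /n/, /g/ cannot be parsed into a legal (C)V(N) syllable (only a nasal (/m/, /n/, or /ŋ/) is licensed in coda position; onsets are limited to one consonant).

3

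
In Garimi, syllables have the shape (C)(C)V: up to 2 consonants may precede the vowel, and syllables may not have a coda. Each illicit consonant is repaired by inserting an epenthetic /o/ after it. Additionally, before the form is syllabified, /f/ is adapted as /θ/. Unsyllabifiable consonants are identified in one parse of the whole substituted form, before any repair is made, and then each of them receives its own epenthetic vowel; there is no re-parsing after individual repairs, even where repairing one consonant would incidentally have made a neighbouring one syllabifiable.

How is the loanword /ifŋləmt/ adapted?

Substitution: /f/ → /θ/, giving /iθŋləmt/.
Syllabifying with onset maximization leaves /θ/, /m/, /t/ stranded (no codas are permitted; onsets may contain at most 2 consonants).
Epenthesis after each stranded consonant: /θ/ → /θo/, /m/ → /mo/, /t/ → /to/.

iθoŋləmoto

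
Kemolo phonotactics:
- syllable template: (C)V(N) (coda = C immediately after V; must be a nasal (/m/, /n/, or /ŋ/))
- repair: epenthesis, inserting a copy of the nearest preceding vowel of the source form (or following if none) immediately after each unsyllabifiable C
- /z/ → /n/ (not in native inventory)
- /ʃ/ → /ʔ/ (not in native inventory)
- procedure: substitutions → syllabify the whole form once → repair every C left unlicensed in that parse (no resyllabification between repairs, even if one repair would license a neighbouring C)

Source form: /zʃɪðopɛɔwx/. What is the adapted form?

nɪʔɪðopɛɔwɔxɔ

Substitution: /z/ → /n/, /ʃ/ → /ʔ/, giving /nʔɪðopɛɔwx/.
The consonants /n/, /w/, /x/ cannot be parsed into a legal (C)V(N) syllable (only a nasal (/m/, /n/, or /ŋ/) is licensed in coda position; onsets are limited to one consonant).
Inserting the epenthetic vowel yields /n/ → /nɪ/, /w/ → /wɔ/, /x/ → /xɔ/.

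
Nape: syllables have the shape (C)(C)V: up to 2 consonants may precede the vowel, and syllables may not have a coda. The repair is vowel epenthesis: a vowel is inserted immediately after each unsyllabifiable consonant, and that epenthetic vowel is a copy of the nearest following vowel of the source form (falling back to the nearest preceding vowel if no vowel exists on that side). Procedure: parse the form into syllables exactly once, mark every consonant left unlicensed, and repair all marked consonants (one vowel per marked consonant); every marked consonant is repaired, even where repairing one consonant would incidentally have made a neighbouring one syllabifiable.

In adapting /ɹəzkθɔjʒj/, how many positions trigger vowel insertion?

The unsyllabifiable consonants are /z/, /j/, /ʒ/, /j/; each receives one epenthetic vowel.

4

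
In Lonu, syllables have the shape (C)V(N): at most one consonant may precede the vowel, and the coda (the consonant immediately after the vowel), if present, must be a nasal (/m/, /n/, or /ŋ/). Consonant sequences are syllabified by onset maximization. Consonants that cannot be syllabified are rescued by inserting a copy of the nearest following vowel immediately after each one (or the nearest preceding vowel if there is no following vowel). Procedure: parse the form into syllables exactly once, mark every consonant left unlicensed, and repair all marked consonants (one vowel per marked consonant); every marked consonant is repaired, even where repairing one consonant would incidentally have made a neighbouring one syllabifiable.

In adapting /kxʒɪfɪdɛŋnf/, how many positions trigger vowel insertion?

The unsyllabifiable consonants are /k/, /x/, /n/, /f/; each receives one epenthetic vowel.

4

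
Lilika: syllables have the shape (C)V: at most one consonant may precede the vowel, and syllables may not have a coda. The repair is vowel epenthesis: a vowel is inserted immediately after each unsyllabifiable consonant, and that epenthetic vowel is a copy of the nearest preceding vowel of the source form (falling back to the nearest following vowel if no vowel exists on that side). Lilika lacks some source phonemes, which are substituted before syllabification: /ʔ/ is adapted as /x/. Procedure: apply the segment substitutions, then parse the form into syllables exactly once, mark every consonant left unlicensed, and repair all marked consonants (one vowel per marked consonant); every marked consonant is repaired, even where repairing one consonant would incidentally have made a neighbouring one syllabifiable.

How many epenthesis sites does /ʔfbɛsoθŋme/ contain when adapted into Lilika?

4

After substitution the input is /xfbɛsoθŋme/.
The unsyllabifiable consonants are /x/, /f/, /θ/, /ŋ/; each receives one epenthetic vowel.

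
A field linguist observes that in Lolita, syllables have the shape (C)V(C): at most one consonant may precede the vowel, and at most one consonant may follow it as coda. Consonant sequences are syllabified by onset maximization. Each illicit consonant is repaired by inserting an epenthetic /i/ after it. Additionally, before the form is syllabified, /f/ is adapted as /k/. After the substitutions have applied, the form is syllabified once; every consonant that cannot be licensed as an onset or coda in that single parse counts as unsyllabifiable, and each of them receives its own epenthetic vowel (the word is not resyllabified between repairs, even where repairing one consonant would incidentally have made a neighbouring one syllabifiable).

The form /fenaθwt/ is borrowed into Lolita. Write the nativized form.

kenaθwiti

Substitution: /f/ → /k/, giving /kenaθwt/.
Syllabifying with onset maximization leaves /w/, /t/ stranded (at most one coda consonant is licensed; onsets are limited to one consonant).
Inserting the epenthetic vowel yields /w/ → /wi/, /t/ → /ti/.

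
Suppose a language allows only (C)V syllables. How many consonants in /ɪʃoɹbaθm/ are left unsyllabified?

The consonants /ɹ/, /θ/, /m/ cannot be parsed into a legal (C)V syllable (no codas are permitted; onsets are limited to one consonant).

3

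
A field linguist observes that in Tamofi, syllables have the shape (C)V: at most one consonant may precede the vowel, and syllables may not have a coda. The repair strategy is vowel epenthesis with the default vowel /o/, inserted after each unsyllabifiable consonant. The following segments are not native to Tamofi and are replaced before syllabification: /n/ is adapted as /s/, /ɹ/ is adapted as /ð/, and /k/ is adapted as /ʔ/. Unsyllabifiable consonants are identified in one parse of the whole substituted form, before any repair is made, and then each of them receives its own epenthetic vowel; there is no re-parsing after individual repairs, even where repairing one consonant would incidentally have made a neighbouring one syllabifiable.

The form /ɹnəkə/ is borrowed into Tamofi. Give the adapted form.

ðosəʔə

Substitution: /ɹ/ → /ð/, /n/ → /s/, /k/ → /ʔ/, giving /ðsəʔə/.
The consonants /ð/ cannot be parsed into a legal (C)V syllable (no codas are permitted; onsets are limited to one consonant).
Epenthesis after each stranded consonant: /ð/ → /ðo/.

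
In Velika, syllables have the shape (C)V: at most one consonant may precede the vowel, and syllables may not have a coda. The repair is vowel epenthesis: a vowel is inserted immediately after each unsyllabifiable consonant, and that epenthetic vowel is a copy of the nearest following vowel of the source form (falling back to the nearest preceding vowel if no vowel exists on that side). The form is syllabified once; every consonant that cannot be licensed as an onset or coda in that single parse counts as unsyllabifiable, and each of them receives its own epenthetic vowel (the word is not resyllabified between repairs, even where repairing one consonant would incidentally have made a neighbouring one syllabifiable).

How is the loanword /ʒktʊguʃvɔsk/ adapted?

ʒʊkʊtʊguʃɔvɔsɔkɔ

Under (C)V, the unsyllabifiable consonants are /ʒ/, /k/, /ʃ/, /s/, /k/ (no codas are permitted; onsets are limited to one consonant).
Epenthesis after each stranded consonant: /ʒ/ → /ʒʊ/, /k/ → /kʊ/, /ʃ/ → /ʃɔ/, /s/ → /sɔ/, /k/ → /kɔ/.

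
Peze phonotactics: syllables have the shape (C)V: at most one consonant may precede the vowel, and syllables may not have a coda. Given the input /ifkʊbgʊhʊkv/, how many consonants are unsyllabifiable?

4

Syllabifying with onset maximization leaves /f/, /b/, /k/, /v/ stranded (no codas are permitted; onsets are limited to one consonant).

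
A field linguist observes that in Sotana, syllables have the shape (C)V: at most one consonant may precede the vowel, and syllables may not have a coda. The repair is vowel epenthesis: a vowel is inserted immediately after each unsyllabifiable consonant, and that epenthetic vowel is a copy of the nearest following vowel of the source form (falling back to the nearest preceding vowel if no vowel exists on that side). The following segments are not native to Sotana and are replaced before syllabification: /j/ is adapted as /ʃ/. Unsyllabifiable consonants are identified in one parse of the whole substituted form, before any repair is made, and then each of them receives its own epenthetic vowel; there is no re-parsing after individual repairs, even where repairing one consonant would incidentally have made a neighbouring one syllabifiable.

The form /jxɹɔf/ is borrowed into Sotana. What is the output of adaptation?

ʃɔxɔɹɔfɔ

Substitution: /j/ → /ʃ/, giving /ʃxɹɔf/.
Syllabifying with onset maximization leaves /ʃ/, /x/, /f/ stranded (no codas are permitted; onsets are limited to one consonant).
Inserting the epenthetic vowel yields /ʃ/ → /ʃɔ/, /x/ → /xɔ/, /f/ → /fɔ/.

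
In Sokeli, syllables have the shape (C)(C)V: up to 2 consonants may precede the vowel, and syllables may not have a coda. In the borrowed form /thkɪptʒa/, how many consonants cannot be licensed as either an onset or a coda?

2

Syllabifying with onset maximization leaves /t/, /p/ stranded (no codas are permitted; onsets may contain at most 2 consonants).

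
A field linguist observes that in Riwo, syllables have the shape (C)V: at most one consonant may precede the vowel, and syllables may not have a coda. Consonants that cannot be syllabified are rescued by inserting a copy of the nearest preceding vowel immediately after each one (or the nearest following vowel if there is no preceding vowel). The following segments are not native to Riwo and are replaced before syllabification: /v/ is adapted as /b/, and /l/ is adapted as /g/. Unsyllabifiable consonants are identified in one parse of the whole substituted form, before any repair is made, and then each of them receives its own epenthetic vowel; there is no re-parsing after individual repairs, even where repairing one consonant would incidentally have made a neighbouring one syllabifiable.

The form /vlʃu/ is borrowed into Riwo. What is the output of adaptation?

buguʃu

Substitution: /v/ → /b/, /l/ → /g/, giving /bgʃu/.
Under (C)V, the unsyllabifiable consonants are /b/, /g/ (no codas are permitted; onsets are limited to one consonant).
Each unlicensed consonant becomes the onset of a new syllable: /b/ → /bu/, /g/ → /gu/.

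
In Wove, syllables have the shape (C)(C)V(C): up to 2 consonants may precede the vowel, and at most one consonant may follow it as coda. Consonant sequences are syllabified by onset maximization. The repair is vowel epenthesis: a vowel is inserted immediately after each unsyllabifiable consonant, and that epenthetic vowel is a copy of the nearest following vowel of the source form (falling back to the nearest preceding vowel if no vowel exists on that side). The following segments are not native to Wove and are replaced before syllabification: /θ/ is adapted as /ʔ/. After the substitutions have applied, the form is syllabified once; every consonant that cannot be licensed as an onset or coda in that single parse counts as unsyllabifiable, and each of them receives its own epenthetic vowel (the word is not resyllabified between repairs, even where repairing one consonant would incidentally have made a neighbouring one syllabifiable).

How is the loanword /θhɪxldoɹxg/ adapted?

Substitution: /θ/ → /ʔ/, giving /ʔhɪxldoɹxg/.
The consonants /x/, /g/ cannot be parsed into a legal (C)(C)V(C) syllable (at most one coda consonant is licensed; onsets may contain at most 2 consonants).
Each unlicensed consonant becomes the onset of a new syllable: /x/ → /xo/, /g/ → /go/.

ʔhɪxldoɹxogo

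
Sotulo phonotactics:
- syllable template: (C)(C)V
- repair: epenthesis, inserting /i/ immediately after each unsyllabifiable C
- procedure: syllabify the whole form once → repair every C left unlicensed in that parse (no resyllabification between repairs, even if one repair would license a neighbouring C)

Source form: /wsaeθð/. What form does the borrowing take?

wsaeθiði

The consonants /θ/, /ð/ cannot be parsed into a legal (C)(C)V syllable (no codas are permitted; onsets may contain at most 2 consonants).
Inserting the epenthetic vowel yields /θ/ → /θi/, /ð/ → /ði/.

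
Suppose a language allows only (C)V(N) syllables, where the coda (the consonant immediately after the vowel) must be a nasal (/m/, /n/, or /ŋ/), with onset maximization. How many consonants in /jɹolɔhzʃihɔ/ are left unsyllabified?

The consonants /j/, /h/, /z/ cannot be parsed into a legal (C)V(N) syllable (only a nasal (/m/, /n/, or /ŋ/) is licensed in coda position; onsets are limited to one consonant).

3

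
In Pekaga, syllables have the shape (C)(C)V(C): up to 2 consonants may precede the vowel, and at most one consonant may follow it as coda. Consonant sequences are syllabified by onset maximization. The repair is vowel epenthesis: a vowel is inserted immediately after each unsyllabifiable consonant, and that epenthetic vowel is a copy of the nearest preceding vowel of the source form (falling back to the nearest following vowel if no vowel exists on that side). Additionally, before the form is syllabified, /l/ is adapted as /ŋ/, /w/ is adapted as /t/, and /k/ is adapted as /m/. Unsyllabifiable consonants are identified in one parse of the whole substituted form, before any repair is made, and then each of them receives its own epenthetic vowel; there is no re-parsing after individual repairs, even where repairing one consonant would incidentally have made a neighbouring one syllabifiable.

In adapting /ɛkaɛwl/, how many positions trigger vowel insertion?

After substitution the input is /ɛmaɛtŋ/.
The unsyllabifiable consonants are /ŋ/; each receives one epenthetic vowel.

1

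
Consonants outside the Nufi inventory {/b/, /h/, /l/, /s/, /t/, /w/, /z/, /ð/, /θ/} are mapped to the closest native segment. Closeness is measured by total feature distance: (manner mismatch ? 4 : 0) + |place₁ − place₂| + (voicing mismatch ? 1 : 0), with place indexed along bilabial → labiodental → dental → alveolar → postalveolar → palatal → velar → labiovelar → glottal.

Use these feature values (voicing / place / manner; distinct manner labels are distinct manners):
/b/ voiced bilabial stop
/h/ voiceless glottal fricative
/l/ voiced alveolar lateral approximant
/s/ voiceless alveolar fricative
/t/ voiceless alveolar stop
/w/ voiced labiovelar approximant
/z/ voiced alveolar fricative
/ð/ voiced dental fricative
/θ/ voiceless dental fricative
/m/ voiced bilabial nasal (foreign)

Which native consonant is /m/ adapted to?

b

/b/ is closest: manner differs (nasal→stop, +4), place distance 0 (bilabial→bilabial), same voicing; total 4. Next closest is /ð/ at distance 6.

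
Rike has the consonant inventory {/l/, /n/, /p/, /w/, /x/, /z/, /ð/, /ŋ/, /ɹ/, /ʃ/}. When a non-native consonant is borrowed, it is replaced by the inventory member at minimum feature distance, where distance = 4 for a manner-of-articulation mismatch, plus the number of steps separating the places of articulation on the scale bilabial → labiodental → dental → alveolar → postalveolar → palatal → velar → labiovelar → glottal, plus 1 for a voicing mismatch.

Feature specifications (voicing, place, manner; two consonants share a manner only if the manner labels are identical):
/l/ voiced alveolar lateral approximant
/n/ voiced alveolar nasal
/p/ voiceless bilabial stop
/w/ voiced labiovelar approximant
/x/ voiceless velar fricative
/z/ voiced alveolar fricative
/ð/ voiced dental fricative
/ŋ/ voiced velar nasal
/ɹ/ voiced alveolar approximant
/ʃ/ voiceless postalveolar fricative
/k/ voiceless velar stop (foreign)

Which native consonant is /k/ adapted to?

x

/x/ is closest: manner differs (stop→fricative, +4), place distance 0 (velar→velar), same voicing; total 4. Next closest is /ŋ/ at distance 5.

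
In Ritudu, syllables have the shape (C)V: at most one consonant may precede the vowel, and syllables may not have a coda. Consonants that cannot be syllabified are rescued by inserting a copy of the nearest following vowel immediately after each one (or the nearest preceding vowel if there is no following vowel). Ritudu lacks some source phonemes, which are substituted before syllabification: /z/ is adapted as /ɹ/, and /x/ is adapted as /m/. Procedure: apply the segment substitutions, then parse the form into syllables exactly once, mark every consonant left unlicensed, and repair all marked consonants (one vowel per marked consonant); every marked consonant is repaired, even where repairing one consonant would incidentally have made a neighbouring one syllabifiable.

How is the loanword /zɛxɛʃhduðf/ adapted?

ɹɛmɛʃuhuduðufu

Substitution: /z/ → /ɹ/, /x/ → /m/, giving /ɹɛmɛʃhduðf/.
The consonants /ʃ/, /h/, /ð/, /f/ cannot be parsed into a legal (C)V syllable (no codas are permitted; onsets are limited to one consonant).
Epenthesis after each stranded consonant: /ʃ/ → /ʃu/, /h/ → /hu/, /ð/ → /ðu/, /f/ → /fu/.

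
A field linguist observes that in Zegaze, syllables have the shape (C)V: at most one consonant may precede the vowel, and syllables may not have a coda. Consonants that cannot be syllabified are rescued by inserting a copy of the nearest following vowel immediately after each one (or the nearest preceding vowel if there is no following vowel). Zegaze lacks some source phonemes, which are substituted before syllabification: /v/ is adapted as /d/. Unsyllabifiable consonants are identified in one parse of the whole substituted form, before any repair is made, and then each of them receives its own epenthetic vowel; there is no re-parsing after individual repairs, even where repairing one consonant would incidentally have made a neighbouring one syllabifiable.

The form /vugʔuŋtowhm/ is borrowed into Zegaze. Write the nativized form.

Substitution: /v/ → /d/, giving /dugʔuŋtowhm/.
The consonants /g/, /ŋ/, /w/, /h/, /m/ cannot be parsed into a legal (C)V syllable (no codas are permitted; onsets are limited to one consonant).
Epenthesis after each stranded consonant: /g/ → /gu/, /ŋ/ → /ŋo/, /w/ → /wo/, /h/ → /ho/, /m/ → /mo/.

duguʔuŋotowohomo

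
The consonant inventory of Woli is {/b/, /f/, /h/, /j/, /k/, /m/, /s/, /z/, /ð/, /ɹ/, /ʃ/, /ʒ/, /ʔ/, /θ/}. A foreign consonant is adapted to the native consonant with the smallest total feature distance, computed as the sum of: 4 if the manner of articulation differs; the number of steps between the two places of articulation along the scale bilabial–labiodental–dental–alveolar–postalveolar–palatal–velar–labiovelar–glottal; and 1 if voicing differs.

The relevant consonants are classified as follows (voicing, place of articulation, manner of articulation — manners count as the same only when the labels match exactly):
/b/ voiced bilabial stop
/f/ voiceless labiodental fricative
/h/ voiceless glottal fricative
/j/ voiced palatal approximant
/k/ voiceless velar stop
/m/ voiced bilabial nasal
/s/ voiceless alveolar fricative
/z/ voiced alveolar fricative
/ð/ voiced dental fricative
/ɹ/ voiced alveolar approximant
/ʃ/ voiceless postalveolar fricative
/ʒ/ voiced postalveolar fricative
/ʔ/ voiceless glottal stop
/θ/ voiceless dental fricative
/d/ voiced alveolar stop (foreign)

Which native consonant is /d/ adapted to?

b

/b/ is closest: same manner (stop), place distance 3 (alveolar→bilabial), same voicing; total 3. Next closest is /k/ at distance 4.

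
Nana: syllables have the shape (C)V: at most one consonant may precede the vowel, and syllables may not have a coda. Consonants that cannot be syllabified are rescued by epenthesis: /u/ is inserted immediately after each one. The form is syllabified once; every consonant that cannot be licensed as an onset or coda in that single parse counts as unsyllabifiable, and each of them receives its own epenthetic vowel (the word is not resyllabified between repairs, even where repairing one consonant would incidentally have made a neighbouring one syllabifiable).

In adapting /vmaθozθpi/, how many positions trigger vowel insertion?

The unsyllabifiable consonants are /v/, /z/, /θ/; each receives one epenthetic vowel.

3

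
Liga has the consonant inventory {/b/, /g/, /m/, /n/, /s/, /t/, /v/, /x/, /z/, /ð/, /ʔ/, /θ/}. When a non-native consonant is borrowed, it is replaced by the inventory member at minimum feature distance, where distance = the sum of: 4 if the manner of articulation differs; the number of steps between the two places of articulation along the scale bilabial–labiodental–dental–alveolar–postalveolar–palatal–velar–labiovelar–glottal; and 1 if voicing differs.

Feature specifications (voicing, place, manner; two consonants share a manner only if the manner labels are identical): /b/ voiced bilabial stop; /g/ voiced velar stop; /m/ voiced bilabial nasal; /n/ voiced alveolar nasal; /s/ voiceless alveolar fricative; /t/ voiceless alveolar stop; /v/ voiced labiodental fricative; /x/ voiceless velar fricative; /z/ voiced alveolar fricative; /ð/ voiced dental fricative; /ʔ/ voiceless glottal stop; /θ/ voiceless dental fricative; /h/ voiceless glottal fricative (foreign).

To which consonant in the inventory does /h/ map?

/x/ is closest: same manner (fricative), place distance 2 (glottal→velar), same voicing; total 2. Next closest is /ʔ/ at distance 4.

x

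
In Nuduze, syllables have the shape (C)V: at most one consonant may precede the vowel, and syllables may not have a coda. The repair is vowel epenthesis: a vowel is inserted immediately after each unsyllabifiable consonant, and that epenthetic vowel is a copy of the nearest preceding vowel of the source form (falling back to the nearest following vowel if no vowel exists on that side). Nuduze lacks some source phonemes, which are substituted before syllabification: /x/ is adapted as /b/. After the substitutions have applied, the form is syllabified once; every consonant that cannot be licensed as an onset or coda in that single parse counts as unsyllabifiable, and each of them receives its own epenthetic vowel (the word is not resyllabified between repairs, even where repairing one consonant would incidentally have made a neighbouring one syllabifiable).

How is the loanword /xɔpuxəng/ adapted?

bɔpubənəgə

Substitution: /x/ → /b/, giving /bɔpubəng/.
Syllabifying with onset maximization leaves /n/, /g/ stranded (no codas are permitted; onsets are limited to one consonant).
Inserting the epenthetic vowel yields /n/ → /nə/, /g/ → /gə/.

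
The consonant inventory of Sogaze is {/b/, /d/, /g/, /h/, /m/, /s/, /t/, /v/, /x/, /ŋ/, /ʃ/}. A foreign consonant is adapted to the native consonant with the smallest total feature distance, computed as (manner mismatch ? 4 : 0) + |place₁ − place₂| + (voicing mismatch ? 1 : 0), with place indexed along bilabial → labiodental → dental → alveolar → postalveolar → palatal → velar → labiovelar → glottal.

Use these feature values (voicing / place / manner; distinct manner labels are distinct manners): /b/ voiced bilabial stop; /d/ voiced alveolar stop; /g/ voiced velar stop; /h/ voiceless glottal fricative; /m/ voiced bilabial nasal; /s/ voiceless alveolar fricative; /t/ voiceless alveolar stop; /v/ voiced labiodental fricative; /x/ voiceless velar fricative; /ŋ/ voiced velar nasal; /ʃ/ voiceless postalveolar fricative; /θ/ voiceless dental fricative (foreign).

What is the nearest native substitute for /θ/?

/s/ is closest: same manner (fricative), place distance 1 (dental→alveolar), same voicing; total 1. Next closest is /v/ at distance 2.

s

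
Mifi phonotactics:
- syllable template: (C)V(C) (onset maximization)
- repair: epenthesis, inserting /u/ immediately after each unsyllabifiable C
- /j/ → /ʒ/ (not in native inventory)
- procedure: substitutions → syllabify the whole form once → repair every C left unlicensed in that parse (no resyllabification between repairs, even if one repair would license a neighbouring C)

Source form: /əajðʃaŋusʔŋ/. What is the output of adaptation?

Substitution: /j/ → /ʒ/, giving /əaʒðʃaŋusʔŋ/.
The consonants /ð/, /ʔ/, /ŋ/ cannot be parsed into a legal (C)V(C) syllable (at most one coda consonant is licensed; onsets are limited to one consonant).
Each unlicensed consonant becomes the onset of a new syllable: /ð/ → /ðu/, /ʔ/ → /ʔu/, /ŋ/ → /ŋu/.

əaʒðuʃaŋusʔuŋu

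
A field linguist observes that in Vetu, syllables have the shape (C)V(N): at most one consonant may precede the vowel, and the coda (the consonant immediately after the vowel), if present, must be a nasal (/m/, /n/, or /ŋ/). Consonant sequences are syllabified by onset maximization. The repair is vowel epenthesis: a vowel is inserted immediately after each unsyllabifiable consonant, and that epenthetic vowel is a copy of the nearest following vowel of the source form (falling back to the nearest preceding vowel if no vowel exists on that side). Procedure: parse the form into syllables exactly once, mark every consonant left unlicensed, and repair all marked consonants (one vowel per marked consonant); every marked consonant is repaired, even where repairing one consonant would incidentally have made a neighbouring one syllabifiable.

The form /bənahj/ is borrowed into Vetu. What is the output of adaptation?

Under (C)V(N), the unsyllabifiable consonants are /h/, /j/ (only a nasal (/m/, /n/, or /ŋ/) is licensed in coda position; onsets are limited to one consonant).
Each unlicensed consonant becomes the onset of a new syllable: /h/ → /ha/, /j/ → /ja/.

bənahaja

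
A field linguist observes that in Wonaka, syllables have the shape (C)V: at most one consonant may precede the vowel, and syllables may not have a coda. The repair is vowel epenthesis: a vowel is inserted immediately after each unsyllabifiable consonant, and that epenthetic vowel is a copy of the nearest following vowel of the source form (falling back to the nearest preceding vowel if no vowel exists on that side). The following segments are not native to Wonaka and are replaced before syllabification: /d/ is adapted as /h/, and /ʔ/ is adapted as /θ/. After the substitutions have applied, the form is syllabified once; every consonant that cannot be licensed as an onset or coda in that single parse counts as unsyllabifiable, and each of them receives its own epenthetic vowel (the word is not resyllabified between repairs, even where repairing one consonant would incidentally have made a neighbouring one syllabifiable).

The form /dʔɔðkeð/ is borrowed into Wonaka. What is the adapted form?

Substitution: /d/ → /h/, /ʔ/ → /θ/, giving /hθɔðkeð/.
Syllabifying with onset maximization leaves /h/, /ð/, /ð/ stranded (no codas are permitted; onsets are limited to one consonant).
Inserting the epenthetic vowel yields /h/ → /hɔ/, /ð/ → /ðe/, /ð/ → /ðe/.

hɔθɔðekeðe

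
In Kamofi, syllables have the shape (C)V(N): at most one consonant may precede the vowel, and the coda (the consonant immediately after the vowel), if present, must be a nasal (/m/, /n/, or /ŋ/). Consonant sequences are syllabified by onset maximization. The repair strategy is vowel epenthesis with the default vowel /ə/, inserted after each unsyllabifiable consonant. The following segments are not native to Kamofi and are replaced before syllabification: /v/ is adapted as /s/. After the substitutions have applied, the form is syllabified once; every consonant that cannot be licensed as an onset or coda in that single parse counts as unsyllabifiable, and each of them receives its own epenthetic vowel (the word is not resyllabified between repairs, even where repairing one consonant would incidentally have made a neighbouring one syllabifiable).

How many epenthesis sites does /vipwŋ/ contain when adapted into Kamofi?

After substitution the input is /sipwŋ/.
The unsyllabifiable consonants are /p/, /w/, /ŋ/; each receives one epenthetic vowel.

3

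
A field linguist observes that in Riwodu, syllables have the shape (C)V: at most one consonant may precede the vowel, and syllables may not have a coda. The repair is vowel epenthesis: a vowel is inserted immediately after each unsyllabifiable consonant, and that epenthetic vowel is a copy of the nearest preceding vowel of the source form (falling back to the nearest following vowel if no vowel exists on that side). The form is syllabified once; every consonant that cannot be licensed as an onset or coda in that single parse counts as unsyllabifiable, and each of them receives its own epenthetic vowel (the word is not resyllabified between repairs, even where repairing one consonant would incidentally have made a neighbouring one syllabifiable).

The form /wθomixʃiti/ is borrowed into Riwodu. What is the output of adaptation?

woθomixiʃiti

The consonants /w/, /x/ cannot be parsed into a legal (C)V syllable (no codas are permitted; onsets are limited to one consonant).
Each unlicensed consonant becomes the onset of a new syllable: /w/ → /wo/, /x/ → /xi/.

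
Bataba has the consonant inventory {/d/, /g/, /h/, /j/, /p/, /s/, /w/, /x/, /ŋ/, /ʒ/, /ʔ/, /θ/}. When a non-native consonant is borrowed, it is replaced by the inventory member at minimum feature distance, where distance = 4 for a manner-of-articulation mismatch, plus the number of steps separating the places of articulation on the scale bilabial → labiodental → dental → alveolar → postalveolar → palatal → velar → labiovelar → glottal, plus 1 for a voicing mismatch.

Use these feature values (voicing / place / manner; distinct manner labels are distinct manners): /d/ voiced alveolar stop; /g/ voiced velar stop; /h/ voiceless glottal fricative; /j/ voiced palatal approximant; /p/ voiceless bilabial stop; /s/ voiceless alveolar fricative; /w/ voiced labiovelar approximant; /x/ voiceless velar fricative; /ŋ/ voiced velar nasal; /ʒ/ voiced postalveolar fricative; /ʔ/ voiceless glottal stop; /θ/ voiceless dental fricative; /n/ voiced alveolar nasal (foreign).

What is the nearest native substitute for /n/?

/ŋ/ is closest: same manner (nasal), place distance 3 (alveolar→velar), same voicing; total 3. Next closest is /d/ at distance 4.

ŋ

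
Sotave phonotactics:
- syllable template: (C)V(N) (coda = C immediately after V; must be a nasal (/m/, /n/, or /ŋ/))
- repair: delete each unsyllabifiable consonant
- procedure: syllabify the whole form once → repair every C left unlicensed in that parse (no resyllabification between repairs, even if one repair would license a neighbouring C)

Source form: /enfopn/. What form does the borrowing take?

The consonants /p/, /n/ cannot be parsed into a legal (C)V(N) syllable (only a nasal (/m/, /n/, or /ŋ/) is licensed in coda position; onsets are limited to one consonant).
Each unlicensed consonant is deleted: /p/, /n/.

enfo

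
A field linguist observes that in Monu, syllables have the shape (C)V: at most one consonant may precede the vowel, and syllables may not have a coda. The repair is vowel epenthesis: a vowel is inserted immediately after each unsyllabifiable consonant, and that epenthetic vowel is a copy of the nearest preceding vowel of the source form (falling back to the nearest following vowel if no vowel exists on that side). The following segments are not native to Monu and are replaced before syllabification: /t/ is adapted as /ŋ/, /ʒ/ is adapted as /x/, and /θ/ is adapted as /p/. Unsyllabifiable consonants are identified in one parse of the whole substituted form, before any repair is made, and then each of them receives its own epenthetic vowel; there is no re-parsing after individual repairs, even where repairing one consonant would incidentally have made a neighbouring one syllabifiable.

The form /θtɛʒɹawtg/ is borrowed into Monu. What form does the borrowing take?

pɛŋɛxɛɹawaŋaga

Substitution: /θ/ → /p/, /t/ → /ŋ/, /ʒ/ → /x/, giving /pŋɛxɹawŋg/.
Syllabifying with onset maximization leaves /p/, /x/, /w/, /ŋ/, /g/ stranded (no codas are permitted; onsets are limited to one consonant).
Epenthesis after each stranded consonant: /p/ → /pɛ/, /x/ → /xɛ/, /w/ → /wa/, /ŋ/ → /ŋa/, /g/ → /ga/.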